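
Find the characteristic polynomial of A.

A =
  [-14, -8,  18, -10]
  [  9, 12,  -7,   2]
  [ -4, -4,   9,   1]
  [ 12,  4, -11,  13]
x^4 - 20*x^3 + 144*x^2 - 432*x + 432

Expanding det(x·I − A) (e.g. by cofactor expansion or by noting that A is similar to its Jordan form J, which has the same characteristic polynomial as A) gives
  χ_A(x) = x^4 - 20*x^3 + 144*x^2 - 432*x + 432
which factors as (x - 6)^3*(x - 2). The eigenvalues (with algebraic multiplicities) are λ = 2 with multiplicity 1, λ = 6 with multiplicity 3.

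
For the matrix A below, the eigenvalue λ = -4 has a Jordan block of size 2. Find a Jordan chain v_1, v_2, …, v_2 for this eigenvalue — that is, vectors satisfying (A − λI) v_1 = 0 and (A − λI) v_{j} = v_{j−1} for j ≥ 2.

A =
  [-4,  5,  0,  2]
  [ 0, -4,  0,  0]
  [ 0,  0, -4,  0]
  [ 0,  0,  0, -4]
A Jordan chain for λ = -4 of length 2:
v_1 = (5, 0, 0, 0)ᵀ
v_2 = (0, 1, 0, 0)ᵀ

Let N = A − (-4)·I. We want v_2 with N^2 v_2 = 0 but N^1 v_2 ≠ 0; then v_{j-1} := N · v_j for j = 2, …, 2.

Pick v_2 = (0, 1, 0, 0)ᵀ.
Then v_1 = N · v_2 = (5, 0, 0, 0)ᵀ.

Sanity check: (A − (-4)·I) v_1 = (0, 0, 0, 0)ᵀ = 0. ✓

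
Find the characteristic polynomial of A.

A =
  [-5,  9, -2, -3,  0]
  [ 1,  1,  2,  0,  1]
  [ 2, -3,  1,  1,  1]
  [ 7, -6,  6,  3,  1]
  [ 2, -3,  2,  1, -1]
x^5 + x^4 - 2*x^3 - 2*x^2 + x + 1

Expanding det(x·I − A) (e.g. by cofactor expansion or by noting that A is similar to its Jordan form J, which has the same characteristic polynomial as A) gives
  χ_A(x) = x^5 + x^4 - 2*x^3 - 2*x^2 + x + 1
which factors as (x - 1)^2*(x + 1)^3. The eigenvalues (with algebraic multiplicities) are λ = -1 with multiplicity 3, λ = 1 with multiplicity 2.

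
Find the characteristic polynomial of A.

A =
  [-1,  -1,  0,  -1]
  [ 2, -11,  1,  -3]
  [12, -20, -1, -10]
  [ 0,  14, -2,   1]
x^4 + 12*x^3 + 54*x^2 + 108*x + 81

Expanding det(x·I − A) (e.g. by cofactor expansion or by noting that A is similar to its Jordan form J, which has the same characteristic polynomial as A) gives
  χ_A(x) = x^4 + 12*x^3 + 54*x^2 + 108*x + 81
which factors as (x + 3)^4. The eigenvalues (with algebraic multiplicities) are λ = -3 with multiplicity 4.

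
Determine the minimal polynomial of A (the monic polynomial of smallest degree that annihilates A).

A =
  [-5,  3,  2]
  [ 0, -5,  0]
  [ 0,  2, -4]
x^3 + 14*x^2 + 65*x + 100

The characteristic polynomial is χ_A(x) = (x + 4)*(x + 5)^2, so the eigenvalues are known. The minimal polynomial is
  m_A(x) = Π_λ (x − λ)^{k_λ}
where k_λ is the size of the *largest* Jordan block for λ (equivalently, the smallest k with (A − λI)^k v = 0 for every generalised eigenvector v of λ).

  λ = -5: largest Jordan block has size 2, contributing (x + 5)^2
  λ = -4: largest Jordan block has size 1, contributing (x + 4)

So m_A(x) = (x + 4)*(x + 5)^2 = x^3 + 14*x^2 + 65*x + 100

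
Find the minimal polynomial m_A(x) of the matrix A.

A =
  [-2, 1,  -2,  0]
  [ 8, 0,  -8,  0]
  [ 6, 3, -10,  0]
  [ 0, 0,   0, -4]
x^2 + 8*x + 16

The characteristic polynomial is χ_A(x) = (x + 4)^4, so the eigenvalues are known. The minimal polynomial is
  m_A(x) = Π_λ (x − λ)^{k_λ}
where k_λ is the size of the *largest* Jordan block for λ (equivalently, the smallest k with (A − λI)^k v = 0 for every generalised eigenvector v of λ).

  λ = -4: largest Jordan block has size 2, contributing (x + 4)^2

So m_A(x) = (x + 4)^2 = x^2 + 8*x + 16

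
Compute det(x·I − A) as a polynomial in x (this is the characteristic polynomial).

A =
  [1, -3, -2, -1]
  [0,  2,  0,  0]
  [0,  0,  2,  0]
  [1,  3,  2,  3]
x^4 - 8*x^3 + 24*x^2 - 32*x + 16

Expanding det(x·I − A) (e.g. by cofactor expansion or by noting that A is similar to its Jordan form J, which has the same characteristic polynomial as A) gives
  χ_A(x) = x^4 - 8*x^3 + 24*x^2 - 32*x + 16
which factors as (x - 2)^4. The eigenvalues (with algebraic multiplicities) are λ = 2 with multiplicity 4.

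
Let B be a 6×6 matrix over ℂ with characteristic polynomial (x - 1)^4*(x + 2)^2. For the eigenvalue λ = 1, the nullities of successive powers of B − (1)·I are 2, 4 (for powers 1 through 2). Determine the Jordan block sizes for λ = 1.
Block sizes for λ = 1: [2, 2]

From the dimensions of kernels of powers, the number of Jordan blocks of size at least j is d_j − d_{j−1} where d_j = dim ker(N^j) (with d_0 = 0). Computing the differences gives [2, 2].
The number of blocks of size exactly k is (#blocks of size ≥ k) − (#blocks of size ≥ k + 1), so the partition is: 2 block(s) of size 2.
In nonincreasing order the block sizes are [2, 2].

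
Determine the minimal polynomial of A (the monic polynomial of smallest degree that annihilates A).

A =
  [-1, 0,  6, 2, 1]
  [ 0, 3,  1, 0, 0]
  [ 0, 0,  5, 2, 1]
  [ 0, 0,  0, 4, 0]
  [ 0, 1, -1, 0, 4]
x^4 - 11*x^3 + 36*x^2 - 16*x - 64

The characteristic polynomial is χ_A(x) = (x - 4)^4*(x + 1), so the eigenvalues are known. The minimal polynomial is
  m_A(x) = Π_λ (x − λ)^{k_λ}
where k_λ is the size of the *largest* Jordan block for λ (equivalently, the smallest k with (A − λI)^k v = 0 for every generalised eigenvector v of λ).

  λ = -1: largest Jordan block has size 1, contributing (x + 1)
  λ = 4: largest Jordan block has size 3, contributing (x − 4)^3

So m_A(x) = (x - 4)^3*(x + 1) = x^4 - 11*x^3 + 36*x^2 - 16*x - 64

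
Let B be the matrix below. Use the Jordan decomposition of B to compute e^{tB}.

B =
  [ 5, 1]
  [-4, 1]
e^{tB} =
  [2*t*exp(3*t) + exp(3*t), t*exp(3*t)]
  [-4*t*exp(3*t), -2*t*exp(3*t) + exp(3*t)]

Strategy: write B = P · J · P⁻¹ where J is a Jordan canonical form, so e^{tB} = P · e^{tJ} · P⁻¹, and e^{tJ} can be computed block-by-block.

B has Jordan form
J =
  [3, 1]
  [0, 3]
(up to reordering of blocks).

Per-block formulas:
  For a 2×2 Jordan block J_2(3): exp(t · J_2(3)) = e^(3t)·(I + t·N), where N is the 2×2 nilpotent shift.

After assembling e^{tJ} and conjugating by P, we get:

e^{tB} =
  [2*t*exp(3*t) + exp(3*t), t*exp(3*t)]
  [-4*t*exp(3*t), -2*t*exp(3*t) + exp(3*t)]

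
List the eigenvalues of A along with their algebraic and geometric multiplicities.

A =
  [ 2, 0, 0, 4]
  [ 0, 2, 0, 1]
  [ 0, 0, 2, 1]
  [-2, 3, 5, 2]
λ = 2: alg = 4, geom = 2

Step 1 — factor the characteristic polynomial to read off the algebraic multiplicities:
  χ_A(x) = (x - 2)^4

Step 2 — compute geometric multiplicities via the rank-nullity identity g(λ) = n − rank(A − λI):
  rank(A − (2)·I) = 2, so dim ker(A − (2)·I) = n − 2 = 2

Summary:
  λ = 2: algebraic multiplicity = 4, geometric multiplicity = 2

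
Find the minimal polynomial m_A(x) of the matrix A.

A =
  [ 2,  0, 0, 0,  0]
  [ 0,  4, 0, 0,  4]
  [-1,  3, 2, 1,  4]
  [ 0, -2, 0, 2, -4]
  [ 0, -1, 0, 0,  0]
x^2 - 4*x + 4

The characteristic polynomial is χ_A(x) = (x - 2)^5, so the eigenvalues are known. The minimal polynomial is
  m_A(x) = Π_λ (x − λ)^{k_λ}
where k_λ is the size of the *largest* Jordan block for λ (equivalently, the smallest k with (A − λI)^k v = 0 for every generalised eigenvector v of λ).

  λ = 2: largest Jordan block has size 2, contributing (x − 2)^2

So m_A(x) = (x - 2)^2 = x^2 - 4*x + 4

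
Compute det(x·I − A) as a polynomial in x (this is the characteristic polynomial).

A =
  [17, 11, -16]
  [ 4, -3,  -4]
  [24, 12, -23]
x^3 + 9*x^2 + 15*x - 25

Expanding det(x·I − A) (e.g. by cofactor expansion or by noting that A is similar to its Jordan form J, which has the same characteristic polynomial as A) gives
  χ_A(x) = x^3 + 9*x^2 + 15*x - 25
which factors as (x - 1)*(x + 5)^2. The eigenvalues (with algebraic multiplicities) are λ = -5 with multiplicity 2, λ = 1 with multiplicity 1.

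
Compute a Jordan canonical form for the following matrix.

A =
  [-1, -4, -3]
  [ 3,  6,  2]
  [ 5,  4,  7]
J_3(4)

The characteristic polynomial is
  det(x·I − A) = x^3 - 12*x^2 + 48*x - 64 = (x - 4)^3

Eigenvalues and multiplicities (the geometric multiplicity of λ is n − rank(A − λI), which equals the number of Jordan blocks for λ):
  λ = 4: algebraic multiplicity = 3, geometric multiplicity = 1

Determining the block sizes for each eigenvalue:
  λ = 4: one block (gm = 1), so the single block has size am = 3 → block sizes [3]

Assembling the blocks gives a Jordan form
J =
  [4, 1, 0]
  [0, 4, 1]
  [0, 0, 4]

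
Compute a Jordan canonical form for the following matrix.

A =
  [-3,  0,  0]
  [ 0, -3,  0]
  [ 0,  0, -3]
J_1(-3) ⊕ J_1(-3) ⊕ J_1(-3)

The characteristic polynomial is
  det(x·I − A) = x^3 + 9*x^2 + 27*x + 27 = (x + 3)^3

Eigenvalues and multiplicities (the geometric multiplicity of λ is n − rank(A − λI), which equals the number of Jordan blocks for λ):
  λ = -3: algebraic multiplicity = 3, geometric multiplicity = 3

Determining the block sizes for each eigenvalue:
  λ = -3: gm = am = 3, so every block has size 1 → block sizes [1, 1, 1]

Assembling the blocks gives a Jordan form
J =
  [-3,  0,  0]
  [ 0, -3,  0]
  [ 0,  0, -3]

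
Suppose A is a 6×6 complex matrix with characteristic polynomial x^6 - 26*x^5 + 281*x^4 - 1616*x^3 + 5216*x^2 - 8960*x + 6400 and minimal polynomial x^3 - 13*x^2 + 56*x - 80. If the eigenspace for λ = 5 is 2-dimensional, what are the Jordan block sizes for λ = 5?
Block sizes for λ = 5: [1, 1]

Step 1 — from the characteristic polynomial, algebraic multiplicity of λ = 5 is 2. From dim ker(A − (5)·I) = 2, there are exactly 2 Jordan blocks for λ = 5.
Step 2 — from the minimal polynomial, the factor (x − 5) tells us the largest block for λ = 5 has size 1.
Step 3 — with total size 2, 2 blocks, and largest block 1, the block sizes (in nonincreasing order) are [1, 1].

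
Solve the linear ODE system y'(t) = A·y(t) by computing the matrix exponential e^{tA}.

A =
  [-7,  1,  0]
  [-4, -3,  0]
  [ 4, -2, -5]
e^{tA} =
  [-2*t*exp(-5*t) + exp(-5*t), t*exp(-5*t), 0]
  [-4*t*exp(-5*t), 2*t*exp(-5*t) + exp(-5*t), 0]
  [4*t*exp(-5*t), -2*t*exp(-5*t), exp(-5*t)]

Strategy: write A = P · J · P⁻¹ where J is a Jordan canonical form, so e^{tA} = P · e^{tJ} · P⁻¹, and e^{tJ} can be computed block-by-block.

A has Jordan form
J =
  [-5,  1,  0]
  [ 0, -5,  0]
  [ 0,  0, -5]
(up to reordering of blocks).

Per-block formulas:
  For a 2×2 Jordan block J_2(-5): exp(t · J_2(-5)) = e^(-5t)·(I + t·N), where N is the 2×2 nilpotent shift.
  For a 1×1 block at λ = -5: exp(t · [-5]) = [e^(-5t)].

After assembling e^{tJ} and conjugating by P, we get:

e^{tA} =
  [-2*t*exp(-5*t) + exp(-5*t), t*exp(-5*t), 0]
  [-4*t*exp(-5*t), 2*t*exp(-5*t) + exp(-5*t), 0]
  [4*t*exp(-5*t), -2*t*exp(-5*t), exp(-5*t)]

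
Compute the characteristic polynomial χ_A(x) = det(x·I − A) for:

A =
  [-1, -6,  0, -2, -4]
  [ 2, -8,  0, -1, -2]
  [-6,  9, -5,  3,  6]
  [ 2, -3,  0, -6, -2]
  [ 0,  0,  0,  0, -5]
x^5 + 25*x^4 + 250*x^3 + 1250*x^2 + 3125*x + 3125

Expanding det(x·I − A) (e.g. by cofactor expansion or by noting that A is similar to its Jordan form J, which has the same characteristic polynomial as A) gives
  χ_A(x) = x^5 + 25*x^4 + 250*x^3 + 1250*x^2 + 3125*x + 3125
which factors as (x + 5)^5. The eigenvalues (with algebraic multiplicities) are λ = -5 with multiplicity 5.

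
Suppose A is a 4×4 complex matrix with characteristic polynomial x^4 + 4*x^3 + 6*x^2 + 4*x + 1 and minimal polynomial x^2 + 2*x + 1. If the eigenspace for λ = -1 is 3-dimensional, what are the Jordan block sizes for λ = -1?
Block sizes for λ = -1: [2, 1, 1]

Step 1 — from the characteristic polynomial, algebraic multiplicity of λ = -1 is 4. From dim ker(A − (-1)·I) = 3, there are exactly 3 Jordan blocks for λ = -1.
Step 2 — from the minimal polynomial, the factor (x + 1)^2 tells us the largest block for λ = -1 has size 2.
Step 3 — with total size 4, 3 blocks, and largest block 2, the block sizes (in nonincreasing order) are [2, 1, 1].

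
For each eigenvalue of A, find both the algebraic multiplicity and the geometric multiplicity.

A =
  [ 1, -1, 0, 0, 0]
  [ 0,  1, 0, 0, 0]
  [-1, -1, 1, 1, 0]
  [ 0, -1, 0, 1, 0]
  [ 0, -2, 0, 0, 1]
λ = 1: alg = 5, geom = 3

Step 1 — factor the characteristic polynomial to read off the algebraic multiplicities:
  χ_A(x) = (x - 1)^5

Step 2 — compute geometric multiplicities via the rank-nullity identity g(λ) = n − rank(A − λI):
  rank(A − (1)·I) = 2, so dim ker(A − (1)·I) = n − 2 = 3

Summary:
  λ = 1: algebraic multiplicity = 5, geometric multiplicity = 3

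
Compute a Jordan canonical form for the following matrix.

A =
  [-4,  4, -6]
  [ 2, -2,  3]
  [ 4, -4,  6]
J_2(0) ⊕ J_1(0)

The characteristic polynomial is
  det(x·I − A) = x^3

Eigenvalues and multiplicities (the geometric multiplicity of λ is n − rank(A − λI), which equals the number of Jordan blocks for λ):
  λ = 0: algebraic multiplicity = 3, geometric multiplicity = 2

Determining the block sizes for each eigenvalue:
  λ = 0: 2 blocks summing to 3 forces exactly one block of size 2 and the rest size 1 → block sizes [2, 1]

Assembling the blocks gives a Jordan form
J =
  [0, 1, 0]
  [0, 0, 0]
  [0, 0, 0]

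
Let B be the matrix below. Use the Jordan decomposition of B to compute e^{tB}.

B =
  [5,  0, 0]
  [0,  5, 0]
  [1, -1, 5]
e^{tB} =
  [exp(5*t), 0, 0]
  [0, exp(5*t), 0]
  [t*exp(5*t), -t*exp(5*t), exp(5*t)]

Strategy: write B = P · J · P⁻¹ where J is a Jordan canonical form, so e^{tB} = P · e^{tJ} · P⁻¹, and e^{tJ} can be computed block-by-block.

B has Jordan form
J =
  [5, 1, 0]
  [0, 5, 0]
  [0, 0, 5]
(up to reordering of blocks).

Per-block formulas:
  For a 2×2 Jordan block J_2(5): exp(t · J_2(5)) = e^(5t)·(I + t·N), where N is the 2×2 nilpotent shift.
  For a 1×1 block at λ = 5: exp(t · [5]) = [e^(5t)].

After assembling e^{tJ} and conjugating by P, we get:

e^{tB} =
  [exp(5*t), 0, 0]
  [0, exp(5*t), 0]
  [t*exp(5*t), -t*exp(5*t), exp(5*t)]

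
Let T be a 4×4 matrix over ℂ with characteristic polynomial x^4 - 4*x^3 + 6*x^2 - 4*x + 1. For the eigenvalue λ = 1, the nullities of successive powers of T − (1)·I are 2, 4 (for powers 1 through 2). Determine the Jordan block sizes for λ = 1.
Block sizes for λ = 1: [2, 2]

From the dimensions of kernels of powers, the number of Jordan blocks of size at least j is d_j − d_{j−1} where d_j = dim ker(N^j) (with d_0 = 0). Computing the differences gives [2, 2].
The number of blocks of size exactly k is (#blocks of size ≥ k) − (#blocks of size ≥ k + 1), so the partition is: 2 block(s) of size 2.
In nonincreasing order the block sizes are [2, 2].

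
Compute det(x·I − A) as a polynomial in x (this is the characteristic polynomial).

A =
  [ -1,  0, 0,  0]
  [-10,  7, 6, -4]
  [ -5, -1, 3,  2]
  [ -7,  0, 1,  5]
x^4 - 14*x^3 + 60*x^2 - 50*x - 125

Expanding det(x·I − A) (e.g. by cofactor expansion or by noting that A is similar to its Jordan form J, which has the same characteristic polynomial as A) gives
  χ_A(x) = x^4 - 14*x^3 + 60*x^2 - 50*x - 125
which factors as (x - 5)^3*(x + 1). The eigenvalues (with algebraic multiplicities) are λ = -1 with multiplicity 1, λ = 5 with multiplicity 3.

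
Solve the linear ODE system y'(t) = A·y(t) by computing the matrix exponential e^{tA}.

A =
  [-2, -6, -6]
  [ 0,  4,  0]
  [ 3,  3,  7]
e^{tA} =
  [-exp(4*t) + 2*exp(t), -2*exp(4*t) + 2*exp(t), -2*exp(4*t) + 2*exp(t)]
  [0, exp(4*t), 0]
  [exp(4*t) - exp(t), exp(4*t) - exp(t), 2*exp(4*t) - exp(t)]

Strategy: write A = P · J · P⁻¹ where J is a Jordan canonical form, so e^{tA} = P · e^{tJ} · P⁻¹, and e^{tJ} can be computed block-by-block.

A has Jordan form
J =
  [1, 0, 0]
  [0, 4, 0]
  [0, 0, 4]
(up to reordering of blocks).

Per-block formulas:
  For a 1×1 block at λ = 4: exp(t · [4]) = [e^(4t)].
  For a 1×1 block at λ = 1: exp(t · [1]) = [e^(1t)].

After assembling e^{tJ} and conjugating by P, we get:

e^{tA} =
  [-exp(4*t) + 2*exp(t), -2*exp(4*t) + 2*exp(t), -2*exp(4*t) + 2*exp(t)]
  [0, exp(4*t), 0]
  [exp(4*t) - exp(t), exp(4*t) - exp(t), 2*exp(4*t) - exp(t)]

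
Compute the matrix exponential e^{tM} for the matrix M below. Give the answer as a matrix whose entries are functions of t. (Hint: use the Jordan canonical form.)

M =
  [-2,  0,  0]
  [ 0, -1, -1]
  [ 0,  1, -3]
e^{tM} =
  [exp(-2*t), 0, 0]
  [0, t*exp(-2*t) + exp(-2*t), -t*exp(-2*t)]
  [0, t*exp(-2*t), -t*exp(-2*t) + exp(-2*t)]

Strategy: write M = P · J · P⁻¹ where J is a Jordan canonical form, so e^{tM} = P · e^{tJ} · P⁻¹, and e^{tJ} can be computed block-by-block.

M has Jordan form
J =
  [-2,  1,  0]
  [ 0, -2,  0]
  [ 0,  0, -2]
(up to reordering of blocks).

Per-block formulas:
  For a 2×2 Jordan block J_2(-2): exp(t · J_2(-2)) = e^(-2t)·(I + t·N), where N is the 2×2 nilpotent shift.
  For a 1×1 block at λ = -2: exp(t · [-2]) = [e^(-2t)].

After assembling e^{tJ} and conjugating by P, we get:

e^{tM} =
  [exp(-2*t), 0, 0]
  [0, t*exp(-2*t) + exp(-2*t), -t*exp(-2*t)]
  [0, t*exp(-2*t), -t*exp(-2*t) + exp(-2*t)]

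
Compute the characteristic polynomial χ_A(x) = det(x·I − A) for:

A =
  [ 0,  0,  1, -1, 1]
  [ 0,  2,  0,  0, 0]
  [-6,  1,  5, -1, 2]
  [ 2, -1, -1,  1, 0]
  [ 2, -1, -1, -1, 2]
x^5 - 10*x^4 + 40*x^3 - 80*x^2 + 80*x - 32

Expanding det(x·I − A) (e.g. by cofactor expansion or by noting that A is similar to its Jordan form J, which has the same characteristic polynomial as A) gives
  χ_A(x) = x^5 - 10*x^4 + 40*x^3 - 80*x^2 + 80*x - 32
which factors as (x - 2)^5. The eigenvalues (with algebraic multiplicities) are λ = 2 with multiplicity 5.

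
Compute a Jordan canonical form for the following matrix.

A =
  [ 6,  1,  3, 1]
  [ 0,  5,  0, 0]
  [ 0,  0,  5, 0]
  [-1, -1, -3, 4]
J_2(5) ⊕ J_1(5) ⊕ J_1(5)

The characteristic polynomial is
  det(x·I − A) = x^4 - 20*x^3 + 150*x^2 - 500*x + 625 = (x - 5)^4

Eigenvalues and multiplicities (the geometric multiplicity of λ is n − rank(A − λI), which equals the number of Jordan blocks for λ):
  λ = 5: algebraic multiplicity = 4, geometric multiplicity = 3

Determining the block sizes for each eigenvalue:
  λ = 5: 3 blocks summing to 4 forces exactly one block of size 2 and the rest size 1 → block sizes [2, 1, 1]

Assembling the blocks gives a Jordan form
J =
  [5, 1, 0, 0]
  [0, 5, 0, 0]
  [0, 0, 5, 0]
  [0, 0, 0, 5]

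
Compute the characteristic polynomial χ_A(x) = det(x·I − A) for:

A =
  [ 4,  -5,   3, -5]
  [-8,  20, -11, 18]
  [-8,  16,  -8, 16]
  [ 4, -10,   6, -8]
x^4 - 8*x^3 + 24*x^2 - 32*x + 16

Expanding det(x·I − A) (e.g. by cofactor expansion or by noting that A is similar to its Jordan form J, which has the same characteristic polynomial as A) gives
  χ_A(x) = x^4 - 8*x^3 + 24*x^2 - 32*x + 16
which factors as (x - 2)^4. The eigenvalues (with algebraic multiplicities) are λ = 2 with multiplicity 4.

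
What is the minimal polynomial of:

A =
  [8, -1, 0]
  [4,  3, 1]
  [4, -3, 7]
x^3 - 18*x^2 + 108*x - 216

The characteristic polynomial is χ_A(x) = (x - 6)^3, so the eigenvalues are known. The minimal polynomial is
  m_A(x) = Π_λ (x − λ)^{k_λ}
where k_λ is the size of the *largest* Jordan block for λ (equivalently, the smallest k with (A − λI)^k v = 0 for every generalised eigenvector v of λ).

  λ = 6: largest Jordan block has size 3, contributing (x − 6)^3

So m_A(x) = (x - 6)^3 = x^3 - 18*x^2 + 108*x - 216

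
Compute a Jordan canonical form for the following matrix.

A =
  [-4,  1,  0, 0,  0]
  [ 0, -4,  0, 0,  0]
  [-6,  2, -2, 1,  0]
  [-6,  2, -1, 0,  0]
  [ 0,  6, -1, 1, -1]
J_2(-4) ⊕ J_2(-1) ⊕ J_1(-1)

The characteristic polynomial is
  det(x·I − A) = x^5 + 11*x^4 + 43*x^3 + 73*x^2 + 56*x + 16 = (x + 1)^3*(x + 4)^2

Eigenvalues and multiplicities (the geometric multiplicity of λ is n − rank(A − λI), which equals the number of Jordan blocks for λ):
  λ = -4: algebraic multiplicity = 2, geometric multiplicity = 1
  λ = -1: algebraic multiplicity = 3, geometric multiplicity = 2

Determining the block sizes for each eigenvalue:
  λ = -4: one block (gm = 1), so the single block has size am = 2 → block sizes [2]
  λ = -1: 2 blocks summing to 3 forces exactly one block of size 2 and the rest size 1 → block sizes [2, 1]

Assembling the blocks gives a Jordan form
J =
  [-4,  1,  0,  0,  0]
  [ 0, -4,  0,  0,  0]
  [ 0,  0, -1,  1,  0]
  [ 0,  0,  0, -1,  0]
  [ 0,  0,  0,  0, -1]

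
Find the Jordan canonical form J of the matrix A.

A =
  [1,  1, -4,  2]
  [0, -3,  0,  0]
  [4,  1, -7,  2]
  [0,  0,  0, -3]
J_2(-3) ⊕ J_1(-3) ⊕ J_1(-3)

The characteristic polynomial is
  det(x·I − A) = x^4 + 12*x^3 + 54*x^2 + 108*x + 81 = (x + 3)^4

Eigenvalues and multiplicities (the geometric multiplicity of λ is n − rank(A − λI), which equals the number of Jordan blocks for λ):
  λ = -3: algebraic multiplicity = 4, geometric multiplicity = 3

Determining the block sizes for each eigenvalue:
  λ = -3: 3 blocks summing to 4 forces exactly one block of size 2 and the rest size 1 → block sizes [2, 1, 1]

Assembling the blocks gives a Jordan form
J =
  [-3,  1,  0,  0]
  [ 0, -3,  0,  0]
  [ 0,  0, -3,  0]
  [ 0,  0,  0, -3]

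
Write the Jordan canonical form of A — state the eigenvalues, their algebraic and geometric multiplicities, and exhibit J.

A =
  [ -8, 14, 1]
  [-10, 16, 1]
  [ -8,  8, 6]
J_1(2) ⊕ J_2(6)

The characteristic polynomial is
  det(x·I − A) = x^3 - 14*x^2 + 60*x - 72 = (x - 6)^2*(x - 2)

Eigenvalues and multiplicities (the geometric multiplicity of λ is n − rank(A − λI), which equals the number of Jordan blocks for λ):
  λ = 2: algebraic multiplicity = 1, geometric multiplicity = 1
  λ = 6: algebraic multiplicity = 2, geometric multiplicity = 1

Determining the block sizes for each eigenvalue:
  λ = 2: one block (gm = 1), so the single block has size am = 1 → block sizes [1]
  λ = 6: one block (gm = 1), so the single block has size am = 2 → block sizes [2]

Assembling the blocks gives a Jordan form
J =
  [2, 0, 0]
  [0, 6, 1]
  [0, 0, 6]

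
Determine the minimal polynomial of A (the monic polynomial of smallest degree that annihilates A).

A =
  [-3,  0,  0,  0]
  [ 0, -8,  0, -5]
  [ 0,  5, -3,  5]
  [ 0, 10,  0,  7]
x^2 + x - 6

The characteristic polynomial is χ_A(x) = (x - 2)*(x + 3)^3, so the eigenvalues are known. The minimal polynomial is
  m_A(x) = Π_λ (x − λ)^{k_λ}
where k_λ is the size of the *largest* Jordan block for λ (equivalently, the smallest k with (A − λI)^k v = 0 for every generalised eigenvector v of λ).

  λ = -3: largest Jordan block has size 1, contributing (x + 3)
  λ = 2: largest Jordan block has size 1, contributing (x − 2)

So m_A(x) = (x - 2)*(x + 3) = x^2 + x - 6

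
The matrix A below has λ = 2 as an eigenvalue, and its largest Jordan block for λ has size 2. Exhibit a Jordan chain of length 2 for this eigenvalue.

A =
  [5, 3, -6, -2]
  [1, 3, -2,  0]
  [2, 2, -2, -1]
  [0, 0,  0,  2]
A Jordan chain for λ = 2 of length 2:
v_1 = (3, 1, 2, 0)ᵀ
v_2 = (1, 0, 0, 0)ᵀ

Let N = A − (2)·I. We want v_2 with N^2 v_2 = 0 but N^1 v_2 ≠ 0; then v_{j-1} := N · v_j for j = 2, …, 2.

Pick v_2 = (1, 0, 0, 0)ᵀ.
Then v_1 = N · v_2 = (3, 1, 2, 0)ᵀ.

Sanity check: (A − (2)·I) v_1 = (0, 0, 0, 0)ᵀ = 0. ✓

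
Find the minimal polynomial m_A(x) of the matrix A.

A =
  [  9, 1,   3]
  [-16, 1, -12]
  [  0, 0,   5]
x^2 - 10*x + 25

The characteristic polynomial is χ_A(x) = (x - 5)^3, so the eigenvalues are known. The minimal polynomial is
  m_A(x) = Π_λ (x − λ)^{k_λ}
where k_λ is the size of the *largest* Jordan block for λ (equivalently, the smallest k with (A − λI)^k v = 0 for every generalised eigenvector v of λ).

  λ = 5: largest Jordan block has size 2, contributing (x − 5)^2

So m_A(x) = (x - 5)^2 = x^2 - 10*x + 25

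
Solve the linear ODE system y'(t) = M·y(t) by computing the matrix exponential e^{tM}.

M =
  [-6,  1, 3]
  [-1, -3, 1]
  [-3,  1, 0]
e^{tM} =
  [-t^2*exp(-3*t)/2 - 3*t*exp(-3*t) + exp(-3*t), t*exp(-3*t), t^2*exp(-3*t)/2 + 3*t*exp(-3*t)]
  [-t*exp(-3*t), exp(-3*t), t*exp(-3*t)]
  [-t^2*exp(-3*t)/2 - 3*t*exp(-3*t), t*exp(-3*t), t^2*exp(-3*t)/2 + 3*t*exp(-3*t) + exp(-3*t)]

Strategy: write M = P · J · P⁻¹ where J is a Jordan canonical form, so e^{tM} = P · e^{tJ} · P⁻¹, and e^{tJ} can be computed block-by-block.

M has Jordan form
J =
  [-3,  1,  0]
  [ 0, -3,  1]
  [ 0,  0, -3]
(up to reordering of blocks).

Per-block formulas:
  For a 3×3 Jordan block J_3(-3): exp(t · J_3(-3)) = e^(-3t)·(I + t·N + (t^2/2)·N^2), where N is the 3×3 nilpotent shift.

After assembling e^{tJ} and conjugating by P, we get:

e^{tM} =
  [-t^2*exp(-3*t)/2 - 3*t*exp(-3*t) + exp(-3*t), t*exp(-3*t), t^2*exp(-3*t)/2 + 3*t*exp(-3*t)]
  [-t*exp(-3*t), exp(-3*t), t*exp(-3*t)]
  [-t^2*exp(-3*t)/2 - 3*t*exp(-3*t), t*exp(-3*t), t^2*exp(-3*t)/2 + 3*t*exp(-3*t) + exp(-3*t)]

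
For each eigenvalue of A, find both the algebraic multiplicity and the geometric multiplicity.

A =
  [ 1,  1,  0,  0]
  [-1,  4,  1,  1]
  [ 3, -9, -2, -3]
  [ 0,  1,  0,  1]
λ = 1: alg = 4, geom = 2

Step 1 — factor the characteristic polynomial to read off the algebraic multiplicities:
  χ_A(x) = (x - 1)^4

Step 2 — compute geometric multiplicities via the rank-nullity identity g(λ) = n − rank(A − λI):
  rank(A − (1)·I) = 2, so dim ker(A − (1)·I) = n − 2 = 2

Summary:
  λ = 1: algebraic multiplicity = 4, geometric multiplicity = 2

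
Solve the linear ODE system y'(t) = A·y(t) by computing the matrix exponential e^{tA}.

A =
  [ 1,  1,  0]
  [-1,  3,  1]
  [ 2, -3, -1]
e^{tA} =
  [-t^2*exp(t)/2 + exp(t), t^2*exp(t) + t*exp(t), t^2*exp(t)/2]
  [-t*exp(t), 2*t*exp(t) + exp(t), t*exp(t)]
  [-t^2*exp(t)/2 + 2*t*exp(t), t^2*exp(t) - 3*t*exp(t), t^2*exp(t)/2 - 2*t*exp(t) + exp(t)]

Strategy: write A = P · J · P⁻¹ where J is a Jordan canonical form, so e^{tA} = P · e^{tJ} · P⁻¹, and e^{tJ} can be computed block-by-block.

A has Jordan form
J =
  [1, 1, 0]
  [0, 1, 1]
  [0, 0, 1]
(up to reordering of blocks).

Per-block formulas:
  For a 3×3 Jordan block J_3(1): exp(t · J_3(1)) = e^(1t)·(I + t·N + (t^2/2)·N^2), where N is the 3×3 nilpotent shift.

After assembling e^{tJ} and conjugating by P, we get:

e^{tA} =
  [-t^2*exp(t)/2 + exp(t), t^2*exp(t) + t*exp(t), t^2*exp(t)/2]
  [-t*exp(t), 2*t*exp(t) + exp(t), t*exp(t)]
  [-t^2*exp(t)/2 + 2*t*exp(t), t^2*exp(t) - 3*t*exp(t), t^2*exp(t)/2 - 2*t*exp(t) + exp(t)]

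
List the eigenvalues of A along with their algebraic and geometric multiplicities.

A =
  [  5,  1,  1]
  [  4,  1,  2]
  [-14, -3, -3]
λ = 1: alg = 3, geom = 1

Step 1 — factor the characteristic polynomial to read off the algebraic multiplicities:
  χ_A(x) = (x - 1)^3

Step 2 — compute geometric multiplicities via the rank-nullity identity g(λ) = n − rank(A − λI):
  rank(A − (1)·I) = 2, so dim ker(A − (1)·I) = n − 2 = 1

Summary:
  λ = 1: algebraic multiplicity = 3, geometric multiplicity = 1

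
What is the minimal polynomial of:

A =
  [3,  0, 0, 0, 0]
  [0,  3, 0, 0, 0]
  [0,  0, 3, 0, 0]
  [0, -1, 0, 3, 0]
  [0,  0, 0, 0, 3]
x^2 - 6*x + 9

The characteristic polynomial is χ_A(x) = (x - 3)^5, so the eigenvalues are known. The minimal polynomial is
  m_A(x) = Π_λ (x − λ)^{k_λ}
where k_λ is the size of the *largest* Jordan block for λ (equivalently, the smallest k with (A − λI)^k v = 0 for every generalised eigenvector v of λ).

  λ = 3: largest Jordan block has size 2, contributing (x − 3)^2

So m_A(x) = (x - 3)^2 = x^2 - 6*x + 9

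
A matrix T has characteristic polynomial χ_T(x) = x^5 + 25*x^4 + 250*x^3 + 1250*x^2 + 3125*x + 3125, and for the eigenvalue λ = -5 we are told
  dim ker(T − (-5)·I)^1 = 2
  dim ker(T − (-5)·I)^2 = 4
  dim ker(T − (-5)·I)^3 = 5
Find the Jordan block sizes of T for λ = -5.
Block sizes for λ = -5: [3, 2]

From the dimensions of kernels of powers, the number of Jordan blocks of size at least j is d_j − d_{j−1} where d_j = dim ker(N^j) (with d_0 = 0). Computing the differences gives [2, 2, 1].
The number of blocks of size exactly k is (#blocks of size ≥ k) − (#blocks of size ≥ k + 1), so the partition is: 1 block(s) of size 2, 1 block(s) of size 3.
In nonincreasing order the block sizes are [3, 2].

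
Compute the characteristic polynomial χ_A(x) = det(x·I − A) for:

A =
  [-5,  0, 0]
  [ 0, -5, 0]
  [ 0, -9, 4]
x^3 + 6*x^2 - 15*x - 100

Expanding det(x·I − A) (e.g. by cofactor expansion or by noting that A is similar to its Jordan form J, which has the same characteristic polynomial as A) gives
  χ_A(x) = x^3 + 6*x^2 - 15*x - 100
which factors as (x - 4)*(x + 5)^2. The eigenvalues (with algebraic multiplicities) are λ = -5 with multiplicity 2, λ = 4 with multiplicity 1.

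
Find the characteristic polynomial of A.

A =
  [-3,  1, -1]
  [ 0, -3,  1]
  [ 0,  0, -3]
x^3 + 9*x^2 + 27*x + 27

Expanding det(x·I − A) (e.g. by cofactor expansion or by noting that A is similar to its Jordan form J, which has the same characteristic polynomial as A) gives
  χ_A(x) = x^3 + 9*x^2 + 27*x + 27
which factors as (x + 3)^3. The eigenvalues (with algebraic multiplicities) are λ = -3 with multiplicity 3.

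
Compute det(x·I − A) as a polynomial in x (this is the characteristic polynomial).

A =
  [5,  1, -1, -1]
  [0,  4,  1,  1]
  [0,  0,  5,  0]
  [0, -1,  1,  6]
x^4 - 20*x^3 + 150*x^2 - 500*x + 625

Expanding det(x·I − A) (e.g. by cofactor expansion or by noting that A is similar to its Jordan form J, which has the same characteristic polynomial as A) gives
  χ_A(x) = x^4 - 20*x^3 + 150*x^2 - 500*x + 625
which factors as (x - 5)^4. The eigenvalues (with algebraic multiplicities) are λ = 5 with multiplicity 4.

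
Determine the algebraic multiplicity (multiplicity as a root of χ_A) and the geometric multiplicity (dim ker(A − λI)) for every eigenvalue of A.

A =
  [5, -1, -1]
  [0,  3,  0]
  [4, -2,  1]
λ = 3: alg = 3, geom = 2

Step 1 — factor the characteristic polynomial to read off the algebraic multiplicities:
  χ_A(x) = (x - 3)^3

Step 2 — compute geometric multiplicities via the rank-nullity identity g(λ) = n − rank(A − λI):
  rank(A − (3)·I) = 1, so dim ker(A − (3)·I) = n − 1 = 2

Summary:
  λ = 3: algebraic multiplicity = 3, geometric multiplicity = 2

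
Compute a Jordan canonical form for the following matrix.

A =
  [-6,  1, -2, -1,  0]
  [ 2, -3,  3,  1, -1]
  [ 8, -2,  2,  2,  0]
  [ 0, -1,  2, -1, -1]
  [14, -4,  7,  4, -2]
J_3(-2) ⊕ J_2(-2)

The characteristic polynomial is
  det(x·I − A) = x^5 + 10*x^4 + 40*x^3 + 80*x^2 + 80*x + 32 = (x + 2)^5

Eigenvalues and multiplicities (the geometric multiplicity of λ is n − rank(A − λI), which equals the number of Jordan blocks for λ):
  λ = -2: algebraic multiplicity = 5, geometric multiplicity = 2

Determining the block sizes for each eigenvalue:
  λ = -2: with am = 5 and gm = 2, the partition is not yet determined (e.g. several partitions of 5 into 2 parts exist). Let N = A − (-2)·I. Computing rank(N^1) = 3, rank(N^2) = 1, rank(N^3) = 0; the number of blocks of size ≥ j is rank(N^{j−1}) − rank(N^j), giving [2, 2, 1]. So we have 1 block(s) of size 3, 1 block(s) of size 2 → block sizes [3, 2]

Assembling the blocks gives a Jordan form
J =
  [-2,  1,  0,  0,  0]
  [ 0, -2,  1,  0,  0]
  [ 0,  0, -2,  0,  0]
  [ 0,  0,  0, -2,  1]
  [ 0,  0,  0,  0, -2]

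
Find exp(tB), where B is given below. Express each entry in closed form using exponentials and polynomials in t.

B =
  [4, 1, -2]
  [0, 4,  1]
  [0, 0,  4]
e^{tB} =
  [exp(4*t), t*exp(4*t), t^2*exp(4*t)/2 - 2*t*exp(4*t)]
  [0, exp(4*t), t*exp(4*t)]
  [0, 0, exp(4*t)]

Strategy: write B = P · J · P⁻¹ where J is a Jordan canonical form, so e^{tB} = P · e^{tJ} · P⁻¹, and e^{tJ} can be computed block-by-block.

B has Jordan form
J =
  [4, 1, 0]
  [0, 4, 1]
  [0, 0, 4]
(up to reordering of blocks).

Per-block formulas:
  For a 3×3 Jordan block J_3(4): exp(t · J_3(4)) = e^(4t)·(I + t·N + (t^2/2)·N^2), where N is the 3×3 nilpotent shift.

After assembling e^{tJ} and conjugating by P, we get:

e^{tB} =
  [exp(4*t), t*exp(4*t), t^2*exp(4*t)/2 - 2*t*exp(4*t)]
  [0, exp(4*t), t*exp(4*t)]
  [0, 0, exp(4*t)]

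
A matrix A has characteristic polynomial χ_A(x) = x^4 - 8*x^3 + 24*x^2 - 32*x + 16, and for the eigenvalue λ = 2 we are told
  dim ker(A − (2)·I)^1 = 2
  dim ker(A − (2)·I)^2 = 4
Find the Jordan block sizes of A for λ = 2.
Block sizes for λ = 2: [2, 2]

From the dimensions of kernels of powers, the number of Jordan blocks of size at least j is d_j − d_{j−1} where d_j = dim ker(N^j) (with d_0 = 0). Computing the differences gives [2, 2].
The number of blocks of size exactly k is (#blocks of size ≥ k) − (#blocks of size ≥ k + 1), so the partition is: 2 block(s) of size 2.
In nonincreasing order the block sizes are [2, 2].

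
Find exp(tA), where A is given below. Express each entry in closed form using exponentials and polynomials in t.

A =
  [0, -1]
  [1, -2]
e^{tA} =
  [t*exp(-t) + exp(-t), -t*exp(-t)]
  [t*exp(-t), -t*exp(-t) + exp(-t)]

Strategy: write A = P · J · P⁻¹ where J is a Jordan canonical form, so e^{tA} = P · e^{tJ} · P⁻¹, and e^{tJ} can be computed block-by-block.

A has Jordan form
J =
  [-1,  1]
  [ 0, -1]
(up to reordering of blocks).

Per-block formulas:
  For a 2×2 Jordan block J_2(-1): exp(t · J_2(-1)) = e^(-1t)·(I + t·N), where N is the 2×2 nilpotent shift.

After assembling e^{tJ} and conjugating by P, we get:

e^{tA} =
  [t*exp(-t) + exp(-t), -t*exp(-t)]
  [t*exp(-t), -t*exp(-t) + exp(-t)]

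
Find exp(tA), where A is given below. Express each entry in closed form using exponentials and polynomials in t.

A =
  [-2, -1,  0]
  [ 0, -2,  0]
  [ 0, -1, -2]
e^{tA} =
  [exp(-2*t), -t*exp(-2*t), 0]
  [0, exp(-2*t), 0]
  [0, -t*exp(-2*t), exp(-2*t)]

Strategy: write A = P · J · P⁻¹ where J is a Jordan canonical form, so e^{tA} = P · e^{tJ} · P⁻¹, and e^{tJ} can be computed block-by-block.

A has Jordan form
J =
  [-2,  1,  0]
  [ 0, -2,  0]
  [ 0,  0, -2]
(up to reordering of blocks).

Per-block formulas:
  For a 2×2 Jordan block J_2(-2): exp(t · J_2(-2)) = e^(-2t)·(I + t·N), where N is the 2×2 nilpotent shift.
  For a 1×1 block at λ = -2: exp(t · [-2]) = [e^(-2t)].

After assembling e^{tJ} and conjugating by P, we get:

e^{tA} =
  [exp(-2*t), -t*exp(-2*t), 0]
  [0, exp(-2*t), 0]
  [0, -t*exp(-2*t), exp(-2*t)]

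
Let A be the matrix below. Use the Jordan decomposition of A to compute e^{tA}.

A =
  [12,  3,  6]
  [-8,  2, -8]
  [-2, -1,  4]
e^{tA} =
  [6*t*exp(6*t) + exp(6*t), 3*t*exp(6*t), 6*t*exp(6*t)]
  [-8*t*exp(6*t), -4*t*exp(6*t) + exp(6*t), -8*t*exp(6*t)]
  [-2*t*exp(6*t), -t*exp(6*t), -2*t*exp(6*t) + exp(6*t)]

Strategy: write A = P · J · P⁻¹ where J is a Jordan canonical form, so e^{tA} = P · e^{tJ} · P⁻¹, and e^{tJ} can be computed block-by-block.

A has Jordan form
J =
  [6, 1, 0]
  [0, 6, 0]
  [0, 0, 6]
(up to reordering of blocks).

Per-block formulas:
  For a 1×1 block at λ = 6: exp(t · [6]) = [e^(6t)].
  For a 2×2 Jordan block J_2(6): exp(t · J_2(6)) = e^(6t)·(I + t·N), where N is the 2×2 nilpotent shift.

After assembling e^{tJ} and conjugating by P, we get:

e^{tA} =
  [6*t*exp(6*t) + exp(6*t), 3*t*exp(6*t), 6*t*exp(6*t)]
  [-8*t*exp(6*t), -4*t*exp(6*t) + exp(6*t), -8*t*exp(6*t)]
  [-2*t*exp(6*t), -t*exp(6*t), -2*t*exp(6*t) + exp(6*t)]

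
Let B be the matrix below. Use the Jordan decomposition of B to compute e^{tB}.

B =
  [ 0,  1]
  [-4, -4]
e^{tB} =
  [2*t*exp(-2*t) + exp(-2*t), t*exp(-2*t)]
  [-4*t*exp(-2*t), -2*t*exp(-2*t) + exp(-2*t)]

Strategy: write B = P · J · P⁻¹ where J is a Jordan canonical form, so e^{tB} = P · e^{tJ} · P⁻¹, and e^{tJ} can be computed block-by-block.

B has Jordan form
J =
  [-2,  1]
  [ 0, -2]
(up to reordering of blocks).

Per-block formulas:
  For a 2×2 Jordan block J_2(-2): exp(t · J_2(-2)) = e^(-2t)·(I + t·N), where N is the 2×2 nilpotent shift.

After assembling e^{tJ} and conjugating by P, we get:

e^{tB} =
  [2*t*exp(-2*t) + exp(-2*t), t*exp(-2*t)]
  [-4*t*exp(-2*t), -2*t*exp(-2*t) + exp(-2*t)]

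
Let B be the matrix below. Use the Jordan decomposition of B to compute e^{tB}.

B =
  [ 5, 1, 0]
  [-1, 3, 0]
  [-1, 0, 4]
e^{tB} =
  [t*exp(4*t) + exp(4*t), t*exp(4*t), 0]
  [-t*exp(4*t), -t*exp(4*t) + exp(4*t), 0]
  [-t^2*exp(4*t)/2 - t*exp(4*t), -t^2*exp(4*t)/2, exp(4*t)]

Strategy: write B = P · J · P⁻¹ where J is a Jordan canonical form, so e^{tB} = P · e^{tJ} · P⁻¹, and e^{tJ} can be computed block-by-block.

B has Jordan form
J =
  [4, 1, 0]
  [0, 4, 1]
  [0, 0, 4]
(up to reordering of blocks).

Per-block formulas:
  For a 3×3 Jordan block J_3(4): exp(t · J_3(4)) = e^(4t)·(I + t·N + (t^2/2)·N^2), where N is the 3×3 nilpotent shift.

After assembling e^{tJ} and conjugating by P, we get:

e^{tB} =
  [t*exp(4*t) + exp(4*t), t*exp(4*t), 0]
  [-t*exp(4*t), -t*exp(4*t) + exp(4*t), 0]
  [-t^2*exp(4*t)/2 - t*exp(4*t), -t^2*exp(4*t)/2, exp(4*t)]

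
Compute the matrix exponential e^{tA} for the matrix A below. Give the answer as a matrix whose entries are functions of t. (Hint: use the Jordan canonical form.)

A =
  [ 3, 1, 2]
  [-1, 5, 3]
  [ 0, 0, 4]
e^{tA} =
  [-t*exp(4*t) + exp(4*t), t*exp(4*t), t^2*exp(4*t)/2 + 2*t*exp(4*t)]
  [-t*exp(4*t), t*exp(4*t) + exp(4*t), t^2*exp(4*t)/2 + 3*t*exp(4*t)]
  [0, 0, exp(4*t)]

Strategy: write A = P · J · P⁻¹ where J is a Jordan canonical form, so e^{tA} = P · e^{tJ} · P⁻¹, and e^{tJ} can be computed block-by-block.

A has Jordan form
J =
  [4, 1, 0]
  [0, 4, 1]
  [0, 0, 4]
(up to reordering of blocks).

Per-block formulas:
  For a 3×3 Jordan block J_3(4): exp(t · J_3(4)) = e^(4t)·(I + t·N + (t^2/2)·N^2), where N is the 3×3 nilpotent shift.

After assembling e^{tJ} and conjugating by P, we get:

e^{tA} =
  [-t*exp(4*t) + exp(4*t), t*exp(4*t), t^2*exp(4*t)/2 + 2*t*exp(4*t)]
  [-t*exp(4*t), t*exp(4*t) + exp(4*t), t^2*exp(4*t)/2 + 3*t*exp(4*t)]
  [0, 0, exp(4*t)]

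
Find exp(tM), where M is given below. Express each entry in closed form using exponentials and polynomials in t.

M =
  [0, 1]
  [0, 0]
e^{tM} =
  [1, t]
  [0, 1]

Strategy: write M = P · J · P⁻¹ where J is a Jordan canonical form, so e^{tM} = P · e^{tJ} · P⁻¹, and e^{tJ} can be computed block-by-block.

M has Jordan form
J =
  [0, 1]
  [0, 0]
(up to reordering of blocks).

Per-block formulas:
  For a 2×2 Jordan block J_2(0): exp(t · J_2(0)) = e^(0t)·(I + t·N), where N is the 2×2 nilpotent shift.

After assembling e^{tJ} and conjugating by P, we get:

e^{tM} =
  [1, t]
  [0, 1]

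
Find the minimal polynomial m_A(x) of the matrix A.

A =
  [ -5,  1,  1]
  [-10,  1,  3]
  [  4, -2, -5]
x^3 + 9*x^2 + 27*x + 27

The characteristic polynomial is χ_A(x) = (x + 3)^3, so the eigenvalues are known. The minimal polynomial is
  m_A(x) = Π_λ (x − λ)^{k_λ}
where k_λ is the size of the *largest* Jordan block for λ (equivalently, the smallest k with (A − λI)^k v = 0 for every generalised eigenvector v of λ).

  λ = -3: largest Jordan block has size 3, contributing (x + 3)^3

So m_A(x) = (x + 3)^3 = x^3 + 9*x^2 + 27*x + 27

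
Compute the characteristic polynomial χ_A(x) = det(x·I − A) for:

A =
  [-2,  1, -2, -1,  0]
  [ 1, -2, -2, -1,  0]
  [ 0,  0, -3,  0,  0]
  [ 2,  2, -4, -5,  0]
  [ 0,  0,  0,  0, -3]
x^5 + 15*x^4 + 90*x^3 + 270*x^2 + 405*x + 243

Expanding det(x·I − A) (e.g. by cofactor expansion or by noting that A is similar to its Jordan form J, which has the same characteristic polynomial as A) gives
  χ_A(x) = x^5 + 15*x^4 + 90*x^3 + 270*x^2 + 405*x + 243
which factors as (x + 3)^5. The eigenvalues (with algebraic multiplicities) are λ = -3 with multiplicity 5.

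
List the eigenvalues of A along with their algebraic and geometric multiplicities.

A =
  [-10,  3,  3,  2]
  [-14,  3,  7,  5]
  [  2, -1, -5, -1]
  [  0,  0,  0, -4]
λ = -4: alg = 4, geom = 2

Step 1 — factor the characteristic polynomial to read off the algebraic multiplicities:
  χ_A(x) = (x + 4)^4

Step 2 — compute geometric multiplicities via the rank-nullity identity g(λ) = n − rank(A − λI):
  rank(A − (-4)·I) = 2, so dim ker(A − (-4)·I) = n − 2 = 2

Summary:
  λ = -4: algebraic multiplicity = 4, geometric multiplicity = 2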